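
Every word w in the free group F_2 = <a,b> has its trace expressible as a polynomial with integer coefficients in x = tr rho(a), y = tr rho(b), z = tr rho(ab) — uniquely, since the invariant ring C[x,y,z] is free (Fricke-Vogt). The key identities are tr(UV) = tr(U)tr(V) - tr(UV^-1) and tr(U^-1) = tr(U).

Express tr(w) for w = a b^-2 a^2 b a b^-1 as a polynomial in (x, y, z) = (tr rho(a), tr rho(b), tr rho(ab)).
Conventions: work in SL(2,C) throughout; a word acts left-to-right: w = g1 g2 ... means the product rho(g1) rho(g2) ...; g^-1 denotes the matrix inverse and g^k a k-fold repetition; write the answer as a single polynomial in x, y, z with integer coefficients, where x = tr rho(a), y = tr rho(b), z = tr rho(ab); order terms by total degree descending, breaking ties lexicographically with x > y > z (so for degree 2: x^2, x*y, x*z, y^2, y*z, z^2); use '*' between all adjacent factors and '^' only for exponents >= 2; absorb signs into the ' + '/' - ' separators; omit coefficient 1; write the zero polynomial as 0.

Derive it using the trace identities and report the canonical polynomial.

trace(b a^2) = trace(a) trace(b a) - trace(b) = x*z - y
next, trace(a^2 b a) = trace(a) trace(b a^2) - trace(b a) = x^2*z - x*y - z
trace(a^3 b a) = trace(a) trace(a^2 b a) - trace(a^2 b) = x^3*z - x^2*y - 2*x*z + y
next, trace(b a b a) = trace(a b) trace(a b) - trace(1) = z^2 - 2
next, trace(b a b) = trace(b) trace(a b) - trace(a) = y*z - x
trace(a b a b a) = trace(a) trace(b a b a) - trace(b a b) = x*z^2 - y*z - x
trace(a^3 b a b) = trace(a) trace(a b a b a) - trace(a b a b) = x^2*z^2 - x*y*z - x^2 - z^2 + 2
and trace(a^2 b a b^-1 a) = trace(a^3 b a) trace(b) - trace(a^3 b a b) = x^3*y*z - x^2*y^2 - x^2*z^2 - x*y*z + x^2 + y^2 + z^2 - 2
and trace(a^2) = trace(a) trace(a) - trace(1) = x^2 - 2
next, trace(b a^2 b) = trace(b) trace(a^2 b) - trace(a^2) = x*y*z - x^2 - y^2 + 2
and trace(a b a^2 b a) = trace(a) trace(b a^2 b a) - trace(b a^2 b) = x^2*z^2 - 2*x*y*z + y^2 - 2
trace(b a b a b a) = trace(a b a b) trace(a b) - trace(b a) = z^3 - 3*z
next, trace(b a b a b) = trace(b) trace(a b a b) - trace(a b a) = y*z^2 - x*z - y
and trace(a b a^2 b a b) = trace(a) trace(b a b a b a) - trace(b a b a b) = x*z^3 - y*z^2 - 2*x*z + y
and trace(a^2 b a b^-1 a b) = trace(a b a^2 b a) trace(b) - trace(a b a^2 b a b) = x^2*y*z^2 - 2*x*y^2*z - x*z^3 + y^3 + y*z^2 + 2*x*z - 3*y
next, trace(b^-1 a^2 b a b^-1 a) = trace(a^2 b a b^-1 a) trace(b) - trace(a^2 b a b^-1 a b) = x^3*y^2*z - x^2*y^3 - 2*x^2*y*z^2 + x*y^2*z + x*z^3 + x^2*y - 2*x*z + y
next, trace(a b^-2 a^2 b a b^-1) = trace(b^-1 a^2 b a b^-1 a) trace(b) - trace(b^-1 a^2 b a b^-1 a b) = x^3*y^3*z - x^2*y^4 - 2*x^2*y^2*z^2 - x^3*y*z + x*y^3*z + x*y*z^3 + 2*x^2*y^2 + x^2*z^2 - x*y*z - x^2 - z^2 + 2

x^3*y^3*z - x^2*y^4 - 2*x^2*y^2*z^2 - x^3*y*z + x*y^3*z + x*y*z^3 + 2*x^2*y^2 + x^2*z^2 - x*y*z - x^2 - z^2 + 2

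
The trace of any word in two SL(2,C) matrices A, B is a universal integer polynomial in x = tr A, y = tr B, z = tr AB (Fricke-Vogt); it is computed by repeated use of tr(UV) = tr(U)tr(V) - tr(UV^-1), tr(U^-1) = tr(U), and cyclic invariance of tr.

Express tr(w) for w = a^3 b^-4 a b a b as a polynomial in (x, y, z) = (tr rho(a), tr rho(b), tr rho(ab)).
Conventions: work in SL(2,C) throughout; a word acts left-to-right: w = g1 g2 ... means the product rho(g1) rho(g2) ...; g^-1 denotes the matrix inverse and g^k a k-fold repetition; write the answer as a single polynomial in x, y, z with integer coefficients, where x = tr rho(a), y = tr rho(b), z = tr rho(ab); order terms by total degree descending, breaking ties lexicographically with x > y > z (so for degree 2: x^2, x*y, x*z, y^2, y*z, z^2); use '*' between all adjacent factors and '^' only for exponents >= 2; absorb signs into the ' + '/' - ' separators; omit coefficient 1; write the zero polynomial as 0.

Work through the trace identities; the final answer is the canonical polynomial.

trace(b a b a) = trace(b a)*trace(b a) - trace(1)   [split at repeated b] = z^2 - 2
trace(b a b) = trace(b)*trace(a b) - trace(a) = y*z - x
so trace(a b a b a) = trace(a)*trace(b a b a) - trace(b a b) = x*z^2 - y*z - x
reduce: trace(a^2 b a b a) = trace(a)*trace(a b a b a) - trace(a b a b) = x^2*z^2 - x*y*z - x^2 - z^2 + 2
so trace(a b a b a^3) = trace(a)*trace(a^2 b a b a) - trace(a^2 b a b) = x^3*z^2 - x^2*y*z - x^3 - 2*x*z^2 + y*z + 3*x
so trace(b a b a b a) = trace(a b a b)*trace(a b) - trace(b a)   [split at repeated a] = z^3 - 3*z
trace(a b a) = trace(a)*trace(b a) - trace(b) = x*z - y
trace(b a b a b) = trace(b)*trace(a b a b) - trace(a b a) = y*z^2 - x*z - y
trace(a b a b a b a) = trace(a)*trace(b a b a b a) - trace(b a b a b) = x*z^3 - y*z^2 - 2*x*z + y
reduce: trace(a b a b a^3 b) = trace(a)*trace(a b a b a b a) - trace(a b a b a b) = x^2*z^3 - x*y*z^2 - 2*x^2*z - z^3 + x*y + 3*z
trace(b^-1 a b a b a^3) = trace(a b a b a^3)*trace(b) - trace(a b a b a^3 b) = x^3*y*z^2 - x^2*y^2*z - x^2*z^3 - x^3*y - x*y*z^2 + 2*x^2*z + y^2*z + z^3 + 2*x*y - 3*z
trace(b^-2 a b a b a^3) = trace(b^-1 a b a b a^3)*trace(b) - trace(b^-1 a b a b a^3 b) = x^3*y^2*z^2 - x^2*y^3*z - x^2*y*z^3 - x^3*y^2 - x^3*z^2 - x*y^2*z^2 + 3*x^2*y*z + y^3*z + y*z^3 + x^3 + 2*x*y^2 + 2*x*z^2 - 4*y*z - 3*x
trace(b^-2 a b a b a^3 b^-1) = trace(b^-2 a b a b a^3)*trace(b) - trace(b^-2 a b a b a^3 b) = x^3*y^3*z^2 - x^2*y^4*z - x^2*y^2*z^3 - x^3*y^3 - 2*x^3*y*z^2 - x*y^3*z^2 + 4*x^2*y^2*z + x^2*z^3 + y^4*z + y^2*z^3 + 2*x^3*y + 2*x*y^3 + 3*x*y*z^2 - 2*x^2*z - 5*y^2*z - z^3 - 5*x*y + 3*z
reduce: trace(a^3 b^-4 a b a b) = trace(b^-2 a b a b a^3 b^-1)*trace(b) - trace(b^-2 a b a b a^3) = x^3*y^4*z^2 - x^2*y^5*z - x^2*y^3*z^3 - x^3*y^4 - 3*x^3*y^2*z^2 - x*y^4*z^2 + 5*x^2*y^3*z + 2*x^2*y*z^3 + y^5*z + y^3*z^3 + 3*x^3*y^2 + x^3*z^2 + 2*x*y^4 + 4*x*y^2*z^2 - 5*x^2*y*z - 6*y^3*z - 2*y*z^3 - x^3 - 7*x*y^2 - 2*x*z^2 + 7*y*z + 3*x

x^3*y^4*z^2 - x^2*y^5*z - x^2*y^3*z^3 - x^3*y^4 - 3*x^3*y^2*z^2 - x*y^4*z^2 + 5*x^2*y^3*z + 2*x^2*y*z^3 + y^5*z + y^3*z^3 + 3*x^3*y^2 + x^3*z^2 + 2*x*y^4 + 4*x*y^2*z^2 - 5*x^2*y*z - 6*y^3*z - 2*y*z^3 - x^3 - 7*x*y^2 - 2*x*z^2 + 7*y*z + 3*x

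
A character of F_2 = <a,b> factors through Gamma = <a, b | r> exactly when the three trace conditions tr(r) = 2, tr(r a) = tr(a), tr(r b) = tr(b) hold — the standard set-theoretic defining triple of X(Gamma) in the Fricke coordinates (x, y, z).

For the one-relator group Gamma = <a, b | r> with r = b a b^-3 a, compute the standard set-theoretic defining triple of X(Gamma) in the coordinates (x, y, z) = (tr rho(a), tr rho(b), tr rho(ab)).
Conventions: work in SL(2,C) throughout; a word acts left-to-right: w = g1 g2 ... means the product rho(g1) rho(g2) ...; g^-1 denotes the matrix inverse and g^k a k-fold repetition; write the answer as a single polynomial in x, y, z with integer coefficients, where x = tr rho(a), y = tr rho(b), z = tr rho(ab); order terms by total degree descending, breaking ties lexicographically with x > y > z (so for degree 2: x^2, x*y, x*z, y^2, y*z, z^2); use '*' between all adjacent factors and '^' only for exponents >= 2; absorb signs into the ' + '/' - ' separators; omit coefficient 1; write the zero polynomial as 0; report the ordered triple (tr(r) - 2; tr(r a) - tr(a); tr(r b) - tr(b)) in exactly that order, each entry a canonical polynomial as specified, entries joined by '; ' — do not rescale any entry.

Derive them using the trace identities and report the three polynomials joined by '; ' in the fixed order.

trace(a b a) = trace(a) trace(b a) - trace(b) = x*z - y
trace(a b a b) = trace(b a) trace(b a) - trace(1) = z^2 - 2
trace(a b a b^-1) = trace(a b a) trace(b) - trace(a b a b) = x*y*z - y^2 - z^2 + 2
trace(b^-1 a b a b^-1) = trace(a b a b^-1) trace(b) - trace(a b a) = x*y^2*z - y^3 - y*z^2 - x*z + 3*y
trace(b a b^-3 a) = trace(b^-1 a b a b^-1) trace(b) - trace(b^-1 a b a) = x*y^3*z - y^4 - y^2*z^2 - 2*x*y*z + 4*y^2 + z^2 - 2
trace(a^2 b a) = trace(a) trace(b a^2) - trace(b a)  (reduce the a square) = x^2*z - x*y - z
trace(b a b) = trace(b) trace(a b) - trace(a)  (reduce the b square) = y*z - x
trace(a^2 b a b) = trace(a) trace(b a b a) - trace(b a b)  (reduce the a square) = x*z^2 - y*z - x
trace(b^-1 a^2 b a) = trace(a^2 b a) trace(b) - trace(a^2 b a b)  (eliminate b^-1) = x^2*y*z - x*y^2 - x*z^2 + x
trace(b^-2 a^2 b a) = trace(b^-1 a^2 b a) trace(b) - trace(b^-1 a^2 b a b)  (eliminate b^-1) = x^2*y^2*z - x*y^3 - x*y*z^2 - x^2*z + 2*x*y + z
trace(b a b^-3 a^2) = trace(b^-2 a^2 b a) trace(b) - trace(b^-2 a^2 b a b)  (eliminate b^-1) = x^2*y^3*z - x*y^4 - x*y^2*z^2 - 2*x^2*y*z + 3*x*y^2 + x*z^2 + y*z - x
trace(a^2) = trace(a) trace(a) - trace(1)  (reduce the a square) = x^2 - 2
trace(a b^2 a) = trace(b) trace(a^2 b) - trace(a^2)  (reduce the b square) = x*y*z - x^2 - y^2 + 2
trace(a b^2 a b) = trace(b) trace(a b a b) - trace(a b a)  (reduce the b square) = y*z^2 - x*z - y
trace(a b^2 a b^-1) = trace(a b^2 a) trace(b) - trace(a b^2 a b)  (eliminate b^-1) = x*y^2*z - x^2*y - y^3 - y*z^2 + x*z + 3*y
trace(b^-2 a b^2 a) = trace(a b^2 a b^-1) trace(b) - trace(a b^2 a)  (eliminate b^-1) = x*y^3*z - x^2*y^2 - y^4 - y^2*z^2 + x^2 + 4*y^2 - 2
trace(b a b^-3 a b) = trace(b^-2 a b^2 a) trace(b) - trace(b^-2 a b^2 a b)  (eliminate b^-1) = x*y^4*z - x^2*y^3 - y^5 - y^3*z^2 - x*y^2*z + 2*x^2*y + 5*y^3 + y*z^2 - x*z - 5*y
assemble the triple (trace(r) - 2; trace(r a) - x; trace(r b) - y)

x*y^3*z - y^4 - y^2*z^2 - 2*x*y*z + 4*y^2 + z^2 - 4; x^2*y^3*z - x*y^4 - x*y^2*z^2 - 2*x^2*y*z + 3*x*y^2 + x*z^2 + y*z - 2*x; x*y^4*z - x^2*y^3 - y^5 - y^3*z^2 - x*y^2*z + 2*x^2*y + 5*y^3 + y*z^2 - x*z - 6*y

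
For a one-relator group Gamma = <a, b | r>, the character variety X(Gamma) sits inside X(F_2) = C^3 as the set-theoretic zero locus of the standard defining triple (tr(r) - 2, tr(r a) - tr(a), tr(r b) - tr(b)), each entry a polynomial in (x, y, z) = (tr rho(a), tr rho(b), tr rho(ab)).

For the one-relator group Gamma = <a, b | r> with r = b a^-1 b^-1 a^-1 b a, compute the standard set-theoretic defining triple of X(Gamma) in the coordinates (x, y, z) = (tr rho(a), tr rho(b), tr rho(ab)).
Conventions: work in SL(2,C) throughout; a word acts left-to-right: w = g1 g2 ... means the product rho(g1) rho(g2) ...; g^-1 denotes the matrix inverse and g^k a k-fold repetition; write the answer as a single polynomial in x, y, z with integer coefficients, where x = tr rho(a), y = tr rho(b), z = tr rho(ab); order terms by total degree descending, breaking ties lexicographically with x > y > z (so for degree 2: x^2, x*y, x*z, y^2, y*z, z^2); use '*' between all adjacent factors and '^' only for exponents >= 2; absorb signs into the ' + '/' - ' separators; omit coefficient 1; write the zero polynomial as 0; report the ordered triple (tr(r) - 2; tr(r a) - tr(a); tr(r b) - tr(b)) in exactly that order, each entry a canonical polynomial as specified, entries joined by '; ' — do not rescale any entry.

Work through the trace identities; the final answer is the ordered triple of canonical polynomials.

reduce: trace(a b a) = trace(a)*trace(b a) - trace(b) = x*z - y
so trace(b a b a) = trace(a b)*trace(a b) - trace(1)   [split at repeated a] = z^2 - 2
trace(b a b) = trace(b)*trace(a b) - trace(a) = y*z - x
trace(a b a b a) = trace(a)*trace(b a b a) - trace(b a b) = x*z^2 - y*z - x
trace(a b a b a b) = trace(a b a b)*trace(a b) - trace(b a)   [split at repeated a] = z^3 - 3*z
reduce: trace(b a b a b^-1 a) = trace(a b a b a)*trace(b) - trace(a b a b a b) = x*y*z^2 - y^2*z - z^3 - x*y + 3*z
reduce: trace(b^-1 a^-1 b a b a) = trace(b a b a b^-1)*trace(a) - trace(b a b a b^-1 a) = -x*y*z^2 + x^2*z + y^2*z + z^3 - 3*z
reduce: trace(b a^-1 b^-1 a^-1 b a) = trace(b^-1 a^-1 b a b)*trace(a) - trace(b^-1 a^-1 b a b a) = x*y*z^2 - x^2*z - y^2*z - z^3 + x*y + 3*z
reduce: trace(b^2) = trace(b)*trace(b) - trace(1)  (reduce the b square) = y^2 - 2
trace(b a^2 b) = trace(a)*trace(b^2 a) - trace(b^2)  (reduce the a square) = x*y*z - x^2 - y^2 + 2
trace(b a b^2 a) = trace(b)*trace(a b a b) - trace(a b a)  (reduce the b square) = y*z^2 - x*z - y
so trace(b a b^2) = trace(b)*trace(b a b) - trace(b a)  (reduce the b square) = y^2*z - x*y - z
trace(b a^2 b a b) = trace(a)*trace(b a b^2 a) - trace(b a b^2)  (reduce the a square) = x*y*z^2 - x^2*z - y^2*z + z
trace(b a^2 b a b a) = trace(a)*trace(b a b a b a) - trace(b a b a b)  (reduce the a square) = x*z^3 - y*z^2 - 2*x*z + y
trace(a^-1 b a^2 b a b) = trace(b a^2 b a b)*trace(a) - trace(b a^2 b a b a)  (eliminate a^-1) = x^2*y*z^2 - x^3*z - x*y^2*z - x*z^3 + y*z^2 + 3*x*z - y
trace(b^-1 a^-1 b a^2 b a) = trace(a^-1 b a^2 b a)*trace(b) - trace(a^-1 b a^2 b a b)  (eliminate b^-1) = -x^2*y*z^2 + x^3*z + 2*x*y^2*z + x*z^3 - x^2*y - y^3 - y*z^2 - 3*x*z + 3*y
reduce: trace(b a^-1 b^-1 a^-1 b a^2) = trace(b^-1 a^-1 b a^2 b)*trace(a) - trace(b^-1 a^-1 b a^2 b a)  (eliminate a^-1) = x^2*y*z^2 - x^3*z - 2*x*y^2*z - x*z^3 + x^2*y + y^3 + y*z^2 + 4*x*z - 3*y
trace(a^-1 b a b) = trace(b a b)*trace(a) - trace(b a b a)  (eliminate a^-1) = x*y*z - x^2 - z^2 + 2
so trace(b a b^2 a b) = trace(b)*trace(a b^2 a b) - trace(a b^2 a)  (reduce the b square) = y^2*z^2 - 2*x*y*z + x^2 - 2
reduce: trace(b a b^2 a b a) = trace(b)*trace(a b a b a b) - trace(a b a b a)  (reduce the b square) = y*z^3 - x*z^2 - 2*y*z + x
trace(a^-1 b a b^2 a b) = trace(b a b^2 a b)*trace(a) - trace(b a b^2 a b a)  (eliminate a^-1) = x*y^2*z^2 - 2*x^2*y*z - y*z^3 + x^3 + x*z^2 + 2*y*z - 3*x
so trace(b^-1 a^-1 b a b^2 a) = trace(a^-1 b a b^2 a)*trace(b) - trace(a^-1 b a b^2 a b)  (eliminate b^-1) = -x*y^2*z^2 + 2*x^2*y*z + y^3*z + y*z^3 - x^3 - x*y^2 - x*z^2 - 3*y*z + 3*x
trace(b a^-1 b^-1 a^-1 b a b) = trace(b^-1 a^-1 b a b^2)*trace(a) - trace(b^-1 a^-1 b a b^2 a)  (eliminate a^-1) = x*y^2*z^2 - x^2*y*z - y^3*z - y*z^3 + x*y^2 + 3*y*z - x
assemble the triple (trace(r) - 2; trace(r a) - x; trace(r b) - y)

x*y*z^2 - x^2*z - y^2*z - z^3 + x*y + 3*z - 2; x^2*y*z^2 - x^3*z - 2*x*y^2*z - x*z^3 + x^2*y + y^3 + y*z^2 + 4*x*z - x - 3*y; x*y^2*z^2 - x^2*y*z - y^3*z - y*z^3 + x*y^2 + 3*y*z - x - y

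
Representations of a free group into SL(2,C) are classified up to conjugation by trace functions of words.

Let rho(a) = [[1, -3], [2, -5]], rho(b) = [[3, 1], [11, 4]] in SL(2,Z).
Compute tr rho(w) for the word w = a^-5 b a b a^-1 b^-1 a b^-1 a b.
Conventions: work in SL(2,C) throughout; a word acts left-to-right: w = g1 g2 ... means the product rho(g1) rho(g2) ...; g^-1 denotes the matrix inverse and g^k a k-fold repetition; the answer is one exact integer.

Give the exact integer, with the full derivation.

rho(a^-1) = [[-5, 3], [-2, 1]]
... * rho(a^-1) = [[-5, 3], [-2, 1]]  ->  [[19, -12], [8, -5]]
... * rho(a^-1) = [[-5, 3], [-2, 1]]  ->  [[-71, 45], [-30, 19]]
... * rho(a^-1) = [[-5, 3], [-2, 1]]  ->  [[265, -168], [112, -71]]
... * rho(a^-1) = [[-5, 3], [-2, 1]]  ->  [[-989, 627], [-418, 265]]
... * rho(b) = [[3, 1], [11, 4]]  ->  [[3930, 1519], [1661, 642]]
... * rho(a) = [[1, -3], [2, -5]]  ->  [[6968, -19385], [2945, -8193]]
... * rho(b) = [[3, 1], [11, 4]]  ->  [[-192331, -70572], [-81288, -29827]]
... * rho(a^-1) = [[-5, 3], [-2, 1]]  ->  [[1102799, -647565], [466094, -273691]]
... * rho(b^-1) = [[4, -1], [-11, 3]]  ->  [[11534411, -3045494], [4874977, -1287167]]
... * rho(a) = [[1, -3], [2, -5]]  ->  [[5443423, -19375763], [2300643, -8189096]]
... * rho(b^-1) = [[4, -1], [-11, 3]]  ->  [[234907085, -63570712], [99282628, -26867931]]
... * rho(a) = [[1, -3], [2, -5]]  ->  [[107765661, -386867695], [45546766, -163508229]]
... * rho(b) = [[3, 1], [11, 4]]  ->  [[-3932247662, -1439705119], [-1661950221, -608486150]]
tr = -3932247662 + -608486150 = -4540733812

-4540733812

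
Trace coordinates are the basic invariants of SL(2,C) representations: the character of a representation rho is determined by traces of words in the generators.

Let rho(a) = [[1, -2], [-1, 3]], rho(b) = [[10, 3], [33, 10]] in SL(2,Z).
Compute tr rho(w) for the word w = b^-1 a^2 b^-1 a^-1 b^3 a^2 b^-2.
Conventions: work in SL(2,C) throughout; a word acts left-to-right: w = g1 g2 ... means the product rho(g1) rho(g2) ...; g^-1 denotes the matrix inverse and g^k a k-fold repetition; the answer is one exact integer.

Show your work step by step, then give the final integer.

rho(b^-1) = [[10, -3], [-33, 10]]
... * rho(a) = [[1, -2], [-1, 3]]  ->  [[13, -29], [-43, 96]]
... * rho(a) = [[1, -2], [-1, 3]]  ->  [[42, -113], [-139, 374]]
... * rho(b^-1) = [[10, -3], [-33, 10]]  ->  [[4149, -1256], [-13732, 4157]]
... * rho(a^-1) = [[3, 2], [1, 1]]  ->  [[11191, 7042], [-37039, -23307]]
... * rho(b) = [[10, 3], [33, 10]]  ->  [[344296, 103993], [-1139521, -344187]]
... * rho(b) = [[10, 3], [33, 10]]  ->  [[6874729, 2072818], [-22753381, -6860433]]
... * rho(b) = [[10, 3], [33, 10]]  ->  [[137150284, 41352367], [-453928099, -136864473]]
... * rho(a) = [[1, -2], [-1, 3]]  ->  [[95797917, -150243467], [-317063626, 497262779]]
... * rho(a) = [[1, -2], [-1, 3]]  ->  [[246041384, -642326235], [-814326405, 2125915589]]
... * rho(b^-1) = [[10, -3], [-33, 10]]  ->  [[23657179595, -7161386502], [-78298478487, 23702135105]]
... * rho(b^-1) = [[10, -3], [-33, 10]]  ->  [[472897550516, -142585403805], [-1565155243335, 471916786511]]
tr = 472897550516 + 471916786511 = 944814337027

944814337027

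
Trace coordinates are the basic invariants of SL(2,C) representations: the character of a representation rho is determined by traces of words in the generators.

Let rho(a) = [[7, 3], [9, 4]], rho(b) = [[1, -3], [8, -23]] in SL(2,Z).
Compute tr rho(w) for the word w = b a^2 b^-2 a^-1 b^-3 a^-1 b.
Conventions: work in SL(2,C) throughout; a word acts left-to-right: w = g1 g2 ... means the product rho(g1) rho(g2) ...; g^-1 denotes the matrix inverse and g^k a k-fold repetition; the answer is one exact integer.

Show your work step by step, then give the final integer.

2914012391906

rho(b) = [[1, -3], [8, -23]]
... * rho(a) = [[7, 3], [9, 4]]  ->  [[-20, -9], [-151, -68]]
... * rho(a) = [[7, 3], [9, 4]]  ->  [[-221, -96], [-1669, -725]]
... * rho(b^-1) = [[-23, 3], [-8, 1]]  ->  [[5851, -759], [44187, -5732]]
... * rho(b^-1) = [[-23, 3], [-8, 1]]  ->  [[-128501, 16794], [-970445, 126829]]
... * rho(a^-1) = [[4, -3], [-9, 7]]  ->  [[-665150, 503061], [-5023241, 3799138]]
... * rho(b^-1) = [[-23, 3], [-8, 1]]  ->  [[11273962, -1492389], [85141439, -11270585]]
... * rho(b^-1) = [[-23, 3], [-8, 1]]  ->  [[-247362014, 32329497], [-1868088417, 244153732]]
... * rho(b^-1) = [[-23, 3], [-8, 1]]  ->  [[5430690346, -709756545], [41012803735, -5360111519]]
... * rho(a^-1) = [[4, -3], [-9, 7]]  ->  [[28110570289, -21260366853], [212292218611, -160559191838]]
... * rho(b) = [[1, -3], [8, -23]]  ->  [[-141972364535, 404656726752], [-1072181316093, 3055984756441]]
tr = -141972364535 + 3055984756441 = 2914012391906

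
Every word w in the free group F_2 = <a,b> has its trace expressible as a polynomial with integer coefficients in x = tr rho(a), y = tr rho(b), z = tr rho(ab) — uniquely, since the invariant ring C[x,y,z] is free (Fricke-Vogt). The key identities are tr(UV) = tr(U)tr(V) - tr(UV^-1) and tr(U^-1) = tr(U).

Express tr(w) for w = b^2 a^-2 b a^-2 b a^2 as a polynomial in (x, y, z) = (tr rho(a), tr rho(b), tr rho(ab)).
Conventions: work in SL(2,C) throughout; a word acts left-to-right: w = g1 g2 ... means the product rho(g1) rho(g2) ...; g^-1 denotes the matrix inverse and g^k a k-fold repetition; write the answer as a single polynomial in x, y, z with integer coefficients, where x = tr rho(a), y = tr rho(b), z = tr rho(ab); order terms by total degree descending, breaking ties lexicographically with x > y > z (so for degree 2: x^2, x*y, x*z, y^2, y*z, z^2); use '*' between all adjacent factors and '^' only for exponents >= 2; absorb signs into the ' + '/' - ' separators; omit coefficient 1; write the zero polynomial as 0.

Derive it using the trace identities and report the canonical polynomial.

x^5*y^3*z - x^6*y^2 - x^4*y^4 - 2*x^4*y^2*z^2 + x^5*y*z + x^3*y*z^3 + 5*x^4*y^2 + 2*x^2*y^4 + x^2*y^2*z^2 - 4*x^3*y*z - x*y^3*z - 7*x^2*y^2 - y^4 + 2*x*y*z + x^2 + 4*y^2 - 2

and trace(a b^2) = trace(b)*trace(a b) - trace(a) = y*z - x
and trace(b^3 a) = trace(b)*trace(a b^2) - trace(a b) = y^2*z - x*y - z
trace(b^2) = trace(b)*trace(b) - trace(1) = y^2 - 2
trace(b^3) = trace(b)*trace(b^2) - trace(b) = y^3 - 3*y
next, trace(a^2 b^3) = trace(a)*trace(b^3 a) - trace(b^3) = x*y^2*z - x^2*y - y^3 - x*z + 3*y
trace(a^2 b) = trace(a)*trace(b a) - trace(b) = x*z - y
next, trace(a^2) = trace(a)*trace(a) - trace(1) = x^2 - 2
trace(a^2 b^2) = trace(b)*trace(a^2 b) - trace(a^2) = x*y*z - x^2 - y^2 + 2
next, trace(b^2 a^2 b^2) = trace(b)*trace(a^2 b^3) - trace(a^2 b^2) = x*y^3*z - x^2*y^2 - y^4 - 2*x*y*z + x^2 + 4*y^2 - 2
and trace(a b a b) = trace(a b)*trace(a b) - trace(1)   [split at repeated a] = z^2 - 2
and trace(a b^2 a b) = trace(b)*trace(a b a b) - trace(a b a) = y*z^2 - x*z - y
trace(b^2 a b^2 a) = trace(b)*trace(a b^2 a b) - trace(a b^2 a) = y^2*z^2 - 2*x*y*z + x^2 - 2
and trace(b^2 a b^2) = trace(b)*trace(b^2 a b) - trace(b^2 a) = y^3*z - x*y^2 - 2*y*z + x
trace(b^2 a^2 b^2 a) = trace(a)*trace(b^2 a b^2 a) - trace(b^2 a b^2) = x*y^2*z^2 - 2*x^2*y*z - y^3*z + x^3 + x*y^2 + 2*y*z - 3*x
trace(a^-1 b^2 a^2 b^2) = trace(b^2 a^2 b^2)*trace(a) - trace(b^2 a^2 b^2 a) = x^2*y^3*z - x^3*y^2 - x*y^4 - x*y^2*z^2 + y^3*z + 3*x*y^2 - 2*y*z + x
trace(b a^2 b^2 a^-2 b) = trace(a^-1 b^2 a^2 b^2)*trace(a) - trace(a^-1 b^2 a^2 b^2 a) = x^3*y^3*z - x^4*y^2 - x^2*y^4 - x^2*y^2*z^2 + 4*x^2*y^2 + y^4 - 4*y^2 + 2
trace(b a b a^2 b) = trace(a)*trace(b^2 a b a) - trace(b^2 a b) = x*y*z^2 - x^2*z - y^2*z + z
trace(b a b a^2) = trace(a)*trace(b a b a) - trace(b a b) = x*z^2 - y*z - x
trace(b a b a^2 b^2) = trace(b)*trace(b a b a^2 b) - trace(b a b a^2) = x*y^2*z^2 - x^2*y*z - y^3*z - x*z^2 + 2*y*z + x
trace(b a b a b a) = trace(a b a b)*trace(a b) - trace(b a)   [split at repeated a] = z^3 - 3*z
next, trace(a b a b a^2 b) = trace(a)*trace(b a b a b a) - trace(b a b a b) = x*z^3 - y*z^2 - 2*x*z + y
trace(a b a b a^2) = trace(a)*trace(b a b a^2) - trace(b a b a) = x^2*z^2 - x*y*z - x^2 - z^2 + 2
and trace(b a b a^2 b^2 a) = trace(b)*trace(a b a b a^2 b) - trace(a b a b a^2) = x*y*z^3 - x^2*z^2 - y^2*z^2 - x*y*z + x^2 + y^2 + z^2 - 2
and trace(b a b a^2 b^2 a^-1) = trace(b a b a^2 b^2)*trace(a) - trace(b a b a^2 b^2 a) = x^2*y^2*z^2 - x^3*y*z - x*y^3*z - x*y*z^3 + y^2*z^2 + 3*x*y*z - y^2 - z^2 + 2
trace(b a^2 b^2 a^-2 b a) = trace(b a b a^2 b^2 a^-1)*trace(a) - trace(b a b a^2 b^2) = x^3*y^2*z^2 - x^4*y*z - x^2*y^3*z - x^2*y*z^3 + 4*x^2*y*z + y^3*z - x*y^2 - 2*y*z + x
trace(b a^2 b^2 a^-2 b a^-1) = trace(b a^2 b^2 a^-2 b)*trace(a) - trace(b a^2 b^2 a^-2 b a) = x^4*y^3*z - x^5*y^2 - x^3*y^4 - 2*x^3*y^2*z^2 + x^4*y*z + x^2*y^3*z + x^2*y*z^3 + 4*x^3*y^2 + x*y^4 - 4*x^2*y*z - y^3*z - 3*x*y^2 + 2*y*z + x
and trace(b^2 a^-2 b a^-2 b a^2) = trace(b a^2 b^2 a^-2 b a^-1)*trace(a) - trace(b a^2 b^2 a^-2 b) = x^5*y^3*z - x^6*y^2 - x^4*y^4 - 2*x^4*y^2*z^2 + x^5*y*z + x^3*y*z^3 + 5*x^4*y^2 + 2*x^2*y^4 + x^2*y^2*z^2 - 4*x^3*y*z - x*y^3*z - 7*x^2*y^2 - y^4 + 2*x*y*z + x^2 + 4*y^2 - 2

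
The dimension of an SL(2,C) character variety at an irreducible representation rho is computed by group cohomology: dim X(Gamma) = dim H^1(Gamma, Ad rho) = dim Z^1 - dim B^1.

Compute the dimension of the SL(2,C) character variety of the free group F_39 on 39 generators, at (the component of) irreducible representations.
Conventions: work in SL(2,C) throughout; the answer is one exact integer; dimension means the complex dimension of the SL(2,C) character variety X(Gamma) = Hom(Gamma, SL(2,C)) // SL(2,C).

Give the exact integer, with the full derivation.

114

Here Gamma is free of rank 39 — no relator constrains a cocycle.
Z^1(Gamma, Ad rho) = (sl_2)^39: a cocycle is a free choice of one sl_2 vector per generator, so dim Z^1 = 3*39 = 117.
dim B^1 = 3: the coboundary map is injective because an irreducible image has centralizer 0 in sl_2.
Therefore dim X = 117 - 3 = 114.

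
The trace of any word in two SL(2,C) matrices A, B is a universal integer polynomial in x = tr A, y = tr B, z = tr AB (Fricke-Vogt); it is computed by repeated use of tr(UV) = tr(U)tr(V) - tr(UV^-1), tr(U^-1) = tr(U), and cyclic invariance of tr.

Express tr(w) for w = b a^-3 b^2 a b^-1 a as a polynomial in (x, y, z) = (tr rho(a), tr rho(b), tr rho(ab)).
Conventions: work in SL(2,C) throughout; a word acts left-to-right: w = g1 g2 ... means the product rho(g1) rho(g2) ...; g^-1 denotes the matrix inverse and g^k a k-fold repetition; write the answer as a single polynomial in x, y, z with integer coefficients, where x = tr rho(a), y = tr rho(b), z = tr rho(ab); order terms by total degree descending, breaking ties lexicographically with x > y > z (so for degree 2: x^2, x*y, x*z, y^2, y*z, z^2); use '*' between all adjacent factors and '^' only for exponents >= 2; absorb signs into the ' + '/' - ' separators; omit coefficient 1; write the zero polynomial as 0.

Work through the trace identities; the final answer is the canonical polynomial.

x^4*y^3*z - x^5*y^2 - x^3*y^4 - 2*x^3*y^2*z^2 + x^4*y*z - x^2*y^3*z + x^2*y*z^3 + 6*x^3*y^2 + 2*x*y^4 + 3*x*y^2*z^2 - 4*x^2*y*z - y^3*z - y*z^3 - x^3 - 8*x*y^2 - x*z^2 + 3*y*z + 3*x

tr(b^2 a) = tr(b) tr(a b) - tr(a) = y*z - x
tr(b^2) = tr(b) tr(b) - tr(1) = y^2 - 2
tr(b a^2 b) = tr(a) tr(b^2 a) - tr(b^2) = x*y*z - x^2 - y^2 + 2
tr(b a^2) = tr(a) tr(b a) - tr(b) = x*z - y
tr(b^2 a^2 b) = tr(b) tr(b a^2 b) - tr(b a^2) = x*y^2*z - x^2*y - y^3 - x*z + 3*y
tr(b a b a) = tr(a b) tr(a b) - tr(1) = z^2 - 2
tr(a^2 b a b) = tr(a) tr(b a b a) - tr(b a b) = x*z^2 - y*z - x
tr(a^2 b a) = tr(a) tr(a b a) - tr(a b) = x^2*z - x*y - z
tr(b^2 a^2 b a) = tr(b) tr(a^2 b a b) - tr(a^2 b a) = x*y*z^2 - x^2*z - y^2*z + z
tr(a b a^-1 b^2 a) = tr(b^2 a^2 b) tr(a) - tr(b^2 a^2 b a) = x^2*y^2*z - x^3*y - x*y^3 - x*y*z^2 + y^2*z + 3*x*y - z
tr(a b a b^2) = tr(b) tr(a b a b) - tr(a b a) = y*z^2 - x*z - y
tr(b^2 a b a b) = tr(b) tr(a b a b^2) - tr(a b a b) = y^2*z^2 - x*y*z - y^2 - z^2 + 2
tr(a b a b a b) = tr(b a b a) tr(b a) - tr(a b) = z^3 - 3*z
tr(b^2 a b a b a) = tr(b) tr(a b a b a b) - tr(a b a b a) = y*z^3 - x*z^2 - 2*y*z + x
tr(a b a^-1 b^2 a b) = tr(b^2 a b a b) tr(a) - tr(b^2 a b a b a) = x*y^2*z^2 - x^2*y*z - y*z^3 - x*y^2 + 2*y*z + x
tr(a^-1 b^2 a b^-1 a b) = tr(a b a^-1 b^2 a) tr(b) - tr(a b a^-1 b^2 a b) = x^2*y^3*z - x^3*y^2 - x*y^4 - 2*x*y^2*z^2 + x^2*y*z + y^3*z + y*z^3 + 4*x*y^2 - 3*y*z - x
tr(b^2 a b^-1 a b) = tr(a b^3 a) tr(b) - tr(a b^3 a b) = x*y^3*z - x^2*y^2 - y^4 - y^2*z^2 + 4*y^2 + z^2 - 2
tr(a^-2 b^2 a b^-1 a b) = tr(a^-1 b^2 a b^-1 a b) tr(a) - tr(a^-1 b^2 a b^-1 a b a) = x^3*y^3*z - x^4*y^2 - x^2*y^4 - 2*x^2*y^2*z^2 + x^3*y*z + x*y*z^3 + 5*x^2*y^2 + y^4 + y^2*z^2 - 3*x*y*z - x^2 - 4*y^2 - z^2 + 2
tr(b a^-3 b^2 a b^-1 a) = tr(a^-2 b^2 a b^-1 a b) tr(a) - tr(a^-2 b^2 a b^-1 a b a) = x^4*y^3*z - x^5*y^2 - x^3*y^4 - 2*x^3*y^2*z^2 + x^4*y*z - x^2*y^3*z + x^2*y*z^3 + 6*x^3*y^2 + 2*x*y^4 + 3*x*y^2*z^2 - 4*x^2*y*z - y^3*z - y*z^3 - x^3 - 8*x*y^2 - x*z^2 + 3*y*z + 3*x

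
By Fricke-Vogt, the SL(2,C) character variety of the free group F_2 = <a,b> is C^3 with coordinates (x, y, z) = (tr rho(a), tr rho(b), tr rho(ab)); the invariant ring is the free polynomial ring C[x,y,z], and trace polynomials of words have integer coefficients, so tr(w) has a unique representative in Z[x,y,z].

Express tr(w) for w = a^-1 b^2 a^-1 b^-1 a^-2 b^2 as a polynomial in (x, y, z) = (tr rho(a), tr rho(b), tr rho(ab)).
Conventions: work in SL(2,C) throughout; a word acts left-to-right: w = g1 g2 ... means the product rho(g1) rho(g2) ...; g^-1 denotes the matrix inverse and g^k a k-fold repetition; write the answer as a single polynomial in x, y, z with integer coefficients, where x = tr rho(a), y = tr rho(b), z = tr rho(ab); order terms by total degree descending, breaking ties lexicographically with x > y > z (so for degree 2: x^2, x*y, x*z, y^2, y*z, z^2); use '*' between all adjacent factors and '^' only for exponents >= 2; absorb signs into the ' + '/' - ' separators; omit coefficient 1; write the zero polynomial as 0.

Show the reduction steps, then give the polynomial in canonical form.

tr(b^2) = tr(b) tr(b) - tr(1) = y^2 - 2
tr(b^3) = tr(b) tr(b^2) - tr(b) = y^3 - 3*y
tr(b a b) = tr(b) tr(a b) - tr(a) = y*z - x
tr(b^3 a) = tr(b) tr(b a b) - tr(b a) = y^2*z - x*y - z
tr(b^3 a^-1) = tr(b^3) tr(a) - tr(b^3 a) = x*y^3 - y^2*z - 2*x*y + z
tr(b a^-2 b^2) = tr(b^3 a^-1) tr(a) - tr(b^3) = x^2*y^3 - x*y^2*z - 2*x^2*y - y^3 + x*z + 3*y
tr(a b a b) = tr(a b) tr(a b) - tr(1)   [split at repeated a] = z^2 - 2
tr(a b a) = tr(a) tr(b a) - tr(b) = x*z - y
tr(b^2 a b a) = tr(b) tr(a b a b) - tr(a b a) = y*z^2 - x*z - y
tr(a^-1 b^2 a b) = tr(b^2 a b) tr(a) - tr(b^2 a b a) = x*y^2*z - x^2*y - y*z^2 + y
tr(b a^-2 b^2 a) = tr(a^-1 b^2 a b) tr(a) - tr(a^-1 b^2 a b a) = x^2*y^2*z - x^3*y - x*y*z^2 - y^2*z + 2*x*y + z
tr(a^-2 b^2 a^-1 b) = tr(b a^-2 b^2) tr(a) - tr(b a^-2 b^2 a) = x^3*y^3 - 2*x^2*y^2*z - x^3*y - x*y^3 + x*y*z^2 + x^2*z + y^2*z + x*y - z
tr(b^4) = tr(b) tr(b^3) - tr(b^2) = y^4 - 4*y^2 + 2
tr(b^4 a) = tr(b) tr(b a b^2) - tr(b a b) = y^3*z - x*y^2 - 2*y*z + x
tr(a^-1 b^4) = tr(b^4) tr(a) - tr(b^4 a) = x*y^4 - y^3*z - 3*x*y^2 + 2*y*z + x
tr(b^4 a b) = tr(b) tr(b a b^3) - tr(b a b^2) = y^4*z - x*y^3 - 3*y^2*z + 2*x*y + z
tr(a b a b^3) = tr(b) tr(a b a b^2) - tr(a b a b) = y^2*z^2 - x*y*z - y^2 - z^2 + 2
tr(b^4 a b a) = tr(b) tr(a b a b^3) - tr(a b a b^2) = y^3*z^2 - x*y^2*z - y^3 - 2*y*z^2 + x*z + 3*y
tr(b^4 a b a^-1) = tr(b^4 a b) tr(a) - tr(b^4 a b a) = x*y^4*z - x^2*y^3 - y^3*z^2 - 2*x*y^2*z + 2*x^2*y + y^3 + 2*y*z^2 - 3*y
tr(a^-2 b^4 a b) = tr(b^4 a b a^-1) tr(a) - tr(b^4 a b) = x^2*y^4*z - x^3*y^3 - x*y^3*z^2 - 2*x^2*y^2*z - y^4*z + 2*x^3*y + 2*x*y^3 + 2*x*y*z^2 + 3*y^2*z - 5*x*y - z
tr(b^2 a b^-1 a^-2 b^2) = tr(a^-2 b^4 a) tr(b) - tr(a^-2 b^4 a b) = -x^2*y^4*z + x^3*y^3 + x*y^5 + x*y^3*z^2 + 2*x^2*y^2*z - 2*x^3*y - 5*x*y^3 - 2*x*y*z^2 - y^2*z + 6*x*y + z
tr(a b^2 a) = tr(a) tr(b^2 a) - tr(b^2) = x*y*z - x^2 - y^2 + 2
tr(a b^2 a b^2) = tr(b) tr(a b^2 a b) - tr(a b^2 a) = y^2*z^2 - 2*x*y*z + x^2 - 2
tr(b^2 a b^2 a b) = tr(b) tr(a b^2 a b^2) - tr(a b^2 a b) = y^3*z^2 - 2*x*y^2*z + x^2*y - y*z^2 + x*z - y
tr(a b a b a b) = tr(a b) tr(a b a b) - tr(a^-1 b^-1)   [split at repeated a] = z^3 - 3*z
tr(a b a b a) = tr(a) tr(b a b a) - tr(b a b) = x*z^2 - y*z - x
tr(a b^2 a b a b) = tr(b) tr(a b a b a b) - tr(a b a b a) = y*z^3 - x*z^2 - 2*y*z + x
tr(a b^2 a b a) = tr(a) tr(b^2 a b a) - tr(b^2 a b) = x*y*z^2 - x^2*z - y^2*z + z
tr(b^2 a b^2 a b a) = tr(b) tr(a b^2 a b a b) - tr(a b^2 a b a) = y^2*z^3 - 2*x*y*z^2 + x^2*z - y^2*z + x*y - z
tr(a^-1 b^2 a b^2 a b) = tr(b^2 a b^2 a b) tr(a) - tr(b^2 a b^2 a b a) = x*y^3*z^2 - 2*x^2*y^2*z - y^2*z^3 + x^3*y + x*y*z^2 + y^2*z - 2*x*y + z
tr(b^2 a b^2 a b^-1 a^-1) = tr(a^-1 b^2 a b^2 a) tr(b) - tr(a^-1 b^2 a b^2 a b) = -x*y^3*z^2 + 2*x^2*y^2*z + y^4*z + y^2*z^3 - x^3*y - x*y^3 - x*y*z^2 - 3*y^2*z + 3*x*y - z
tr(b^2 a b^-1 a^-2 b^2 a) = tr(b^2 a b^2 a b^-1 a^-1) tr(a) - tr(b^2 a b^2 a b^-1) = -x^2*y^3*z^2 + 2*x^3*y^2*z + x*y^4*z + x*y^2*z^3 - x^4*y - x^2*y^3 - x^2*y*z^2 - 3*x*y^2*z + 3*x^2*y - y*z^2 + y
tr(b^-1 a^-2 b^2 a^-1 b^2 a) = tr(b^2 a b^-1 a^-2 b^2) tr(a) - tr(b^2 a b^-1 a^-2 b^2 a) = -x^3*y^4*z + x^4*y^3 + x^2*y^5 + 2*x^2*y^3*z^2 - x*y^4*z - x*y^2*z^3 - x^4*y - 4*x^2*y^3 - x^2*y*z^2 + 2*x*y^2*z + 3*x^2*y + y*z^2 + x*z - y
tr(a^-1 b^2 a^-1 b^-1 a^-2 b^2) = tr(b^-1 a^-2 b^2 a^-1 b^2) tr(a) - tr(b^-1 a^-2 b^2 a^-1 b^2 a) = x^3*y^4*z - x^2*y^5 - 2*x^2*y^3*z^2 - 2*x^3*y^2*z + x*y^4*z + x*y^2*z^3 + 3*x^2*y^3 + 2*x^2*y*z^2 + x^3*z - x*y^2*z - 2*x^2*y - y*z^2 - 2*x*z + y

x^3*y^4*z - x^2*y^5 - 2*x^2*y^3*z^2 - 2*x^3*y^2*z + x*y^4*z + x*y^2*z^3 + 3*x^2*y^3 + 2*x^2*y*z^2 + x^3*z - x*y^2*z - 2*x^2*y - y*z^2 - 2*x*z + y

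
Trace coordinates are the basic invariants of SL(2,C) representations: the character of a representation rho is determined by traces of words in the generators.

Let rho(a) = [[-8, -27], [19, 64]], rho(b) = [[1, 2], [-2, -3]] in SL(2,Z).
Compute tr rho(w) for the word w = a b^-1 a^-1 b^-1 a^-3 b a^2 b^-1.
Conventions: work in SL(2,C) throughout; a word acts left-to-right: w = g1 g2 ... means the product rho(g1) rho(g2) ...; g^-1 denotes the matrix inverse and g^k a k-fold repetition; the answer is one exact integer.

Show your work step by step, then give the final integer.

205076400416

rho(a) = [[-8, -27], [19, 64]]
... * rho(b^-1) = [[-3, -2], [2, 1]]  ->  [[-30, -11], [71, 26]]
... * rho(a^-1) = [[64, 27], [-19, -8]]  ->  [[-1711, -722], [4050, 1709]]
... * rho(b^-1) = [[-3, -2], [2, 1]]  ->  [[3689, 2700], [-8732, -6391]]
... * rho(a^-1) = [[64, 27], [-19, -8]]  ->  [[184796, 78003], [-437419, -184636]]
... * rho(a^-1) = [[64, 27], [-19, -8]]  ->  [[10344887, 4365468], [-24486732, -10333225]]
... * rho(a^-1) = [[64, 27], [-19, -8]]  ->  [[579128876, 244388205], [-1370819573, -578475964]]
... * rho(b) = [[1, 2], [-2, -3]]  ->  [[90352466, 425093137], [-213867645, -1006211254]]
... * rho(a) = [[-8, -27], [19, 64]]  ->  [[7353949875, 24766444186], [-17407072666, -58623093841]]
... * rho(a) = [[-8, -27], [19, 64]]  ->  [[411730840534, 1386495781279], [-974582201651, -3281887043842]]
... * rho(b^-1) = [[-3, -2], [2, 1]]  ->  [[1537799040956, 563034100211], [-3640027482731, -1332722640540]]
tr = 1537799040956 + -1332722640540 = 205076400416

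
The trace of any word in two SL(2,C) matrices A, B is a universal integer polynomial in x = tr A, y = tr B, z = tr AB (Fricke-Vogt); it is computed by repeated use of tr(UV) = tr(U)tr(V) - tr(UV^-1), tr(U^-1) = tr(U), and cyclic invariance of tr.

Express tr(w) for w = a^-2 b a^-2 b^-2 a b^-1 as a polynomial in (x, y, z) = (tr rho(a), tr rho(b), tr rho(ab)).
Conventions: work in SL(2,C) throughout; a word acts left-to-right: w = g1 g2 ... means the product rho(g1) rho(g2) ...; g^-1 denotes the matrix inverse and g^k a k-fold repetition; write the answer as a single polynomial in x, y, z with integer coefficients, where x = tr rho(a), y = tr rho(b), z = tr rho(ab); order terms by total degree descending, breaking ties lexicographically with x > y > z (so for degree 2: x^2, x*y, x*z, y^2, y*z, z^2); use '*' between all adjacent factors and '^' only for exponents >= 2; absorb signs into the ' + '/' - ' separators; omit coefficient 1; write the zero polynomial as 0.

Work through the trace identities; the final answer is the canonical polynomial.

x^4*y^3*z - x^5*y^2 - x^3*y^4 - 2*x^3*y^2*z^2 + x^4*y*z + x^2*y^3*z + x^2*y*z^3 + 4*x^3*y^2 - 4*x^2*y*z + x*z^2 - y*z - x

trace(a^-1) = trace(a) = x
apply: trace(a^-1 b) = trace(b)*trace(a) - trace(b a)   [inverse elimination on a] = x*y - z
apply: trace(a^-1 b^-1) = trace(a^-1)*trace(b) - trace(a^-1 b)   [inverse elimination on b] = z
use: trace(a b a) = trace(a)*trace(b a) - trace(b)   [square of a] = x*z - y
use: trace(a b a b) = trace(a b)*trace(a b) - trace(1)   [split at a repeated a] = z^2 - 2
trace(b^-1 a b a) = trace(a b a)*trace(b) - trace(a b a b)   [inverse elimination on b] = x*y*z - y^2 - z^2 + 2
apply: trace(b^-2 a b a) = trace(b^-1 a b a)*trace(b) - trace(b^-1 a b a b)   [inverse elimination on b] = x*y^2*z - y^3 - y*z^2 - x*z + 3*y
use: trace(b a^-1 b^-2 a) = trace(b^-2 a b)*trace(a) - trace(b^-2 a b a)   [inverse elimination on a] = -x*y^2*z + x^2*y + y^3 + y*z^2 - 3*y
use: trace(a^-1 b a^-1 b^-2) = trace(b a^-1 b^-2)*trace(a) - trace(b a^-1 b^-2 a)   [inverse elimination on a] = x*y^2*z - x^2*y - y^3 - y*z^2 + x*z + 3*y
trace(b^2) = trace(b)*trace(b) - trace(1)   [square of b] = y^2 - 2
trace(b^2 a) = trace(b)*trace(a b) - trace(a)   [square of b] = y*z - x
use: trace(b^2 a^-1) = trace(b^2)*trace(a) - trace(b^2 a)   [inverse elimination on a] = x*y^2 - y*z - x
apply: trace(b a^-2 b) = trace(b^2 a^-1)*trace(a) - trace(b^2)   [inverse elimination on a] = x^2*y^2 - x*y*z - x^2 - y^2 + 2
trace(b^2 a b) = trace(b)*trace(a b^2) - trace(a b)   [square of b] = y^2*z - x*y - z
trace(b^2 a b a) = trace(b)*trace(a b a b) - trace(a b a)   [square of b] = y*z^2 - x*z - y
apply: trace(b a b a^-1 b) = trace(b^2 a b)*trace(a) - trace(b^2 a b a)   [inverse elimination on a] = x*y^2*z - x^2*y - y*z^2 + y
trace(b a b a b a) = trace(a b a b)*trace(a b) - trace(b a)   [split at a repeated a] = z^3 - 3*z
apply: trace(b a b a^-1 b a) = trace(b a b a b)*trace(a) - trace(b a b a b a)   [inverse elimination on a] = x*y*z^2 - x^2*z - z^3 - x*y + 3*z
trace(b a^-1 b a b a^-1) = trace(b a b a^-1 b)*trace(a) - trace(b a b a^-1 b a)   [inverse elimination on a] = x^2*y^2*z - x^3*y - 2*x*y*z^2 + x^2*z + z^3 + 2*x*y - 3*z
apply: trace(b a^-1 b a b) = trace(b a b^2)*trace(a) - trace(b a b^2 a)   [inverse elimination on a] = x*y^2*z - x^2*y - y*z^2 + y
use: trace(a b a^-2 b a^-1 b) = trace(b a^-1 b a b a^-1)*trace(a) - trace(b a^-1 b a b)   [inverse elimination on a] = x^3*y^2*z - x^4*y - 2*x^2*y*z^2 + x^3*z - x*y^2*z + x*z^3 + 3*x^2*y + y*z^2 - 3*x*z - y
trace(a b a^-2 b a^-1 b^-1) = trace(a b a^-2 b a^-1)*trace(b) - trace(a b a^-2 b a^-1 b)   [inverse elimination on b] = -x^3*y^2*z + x^4*y + x^2*y^3 + 2*x^2*y*z^2 - x^3*z - x*z^3 - 4*x^2*y - y^3 - y*z^2 + 3*x*z + 3*y
use: trace(a^-2 b a^-1 b^-2 a b) = trace(a b a^-2 b a^-1 b^-1)*trace(b) - trace(a b a^-2 b a^-1)   [inverse elimination on b] = -x^3*y^3*z + x^4*y^2 + x^2*y^4 + 2*x^2*y^2*z^2 - x^3*y*z - x*y*z^3 - 5*x^2*y^2 - y^4 - y^2*z^2 + 4*x*y*z + x^2 + 4*y^2 - 2
trace(a^-1 b^-2 a b^-1 a^-2 b) = trace(a^-2 b a^-1 b^-2 a)*trace(b) - trace(a^-2 b a^-1 b^-2 a b)   [inverse elimination on b] = x^3*y^3*z - x^4*y^2 - x^2*y^4 - 2*x^2*y^2*z^2 + x^3*y*z + x*y^3*z + x*y*z^3 + 4*x^2*y^2 - 3*x*y*z - x^2 - y^2 + 2
trace(a^-1 b a b) = trace(b a b)*trace(a) - trace(b a b a)   [inverse elimination on a] = x*y*z - x^2 - z^2 + 2
apply: trace(a b a^-2 b) = trace(a^-1 b a b)*trace(a) - trace(a^-1 b a b a)   [inverse elimination on a] = x^2*y*z - x^3 - x*z^2 - y*z + 3*x
apply: trace(a^-2 b^-1 a b) = trace(a b a^-2)*trace(b) - trace(a b a^-2 b)   [inverse elimination on b] = -x^2*y*z + x^3 + x*y^2 + x*z^2 - 3*x
apply: trace(b^-1 a b^-1 a^-2) = trace(a^-2 b^-1 a)*trace(b) - trace(a^-2 b^-1 a b)   [inverse elimination on b] = x^2*y*z - x^3 - x*y^2 - x*z^2 + y*z + 3*x
use: trace(a^-2 b a^-2 b^-2 a b^-1) = trace(a^-1 b^-2 a b^-1 a^-2 b)*trace(a) - trace(a^-1 b^-2 a b^-1 a^-2 b a)   [inverse elimination on a] = x^4*y^3*z - x^5*y^2 - x^3*y^4 - 2*x^3*y^2*z^2 + x^4*y*z + x^2*y^3*z + x^2*y*z^3 + 4*x^3*y^2 - 4*x^2*y*z + x*z^2 - y*z - x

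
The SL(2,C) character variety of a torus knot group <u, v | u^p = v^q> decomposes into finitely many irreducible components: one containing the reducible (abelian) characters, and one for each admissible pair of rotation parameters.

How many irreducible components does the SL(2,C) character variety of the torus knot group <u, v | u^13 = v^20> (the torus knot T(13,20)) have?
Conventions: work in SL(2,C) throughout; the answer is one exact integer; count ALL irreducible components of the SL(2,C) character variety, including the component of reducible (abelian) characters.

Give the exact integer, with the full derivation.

In the torus knot group T(13,20), u^13 = v^20 is central, so an irreducible representation sends it to +I or -I (Schur).
So on each irreducible component the traces are pinned: tr(u) = 2*cos(pi*alpha/13) with 1 <= alpha <= 12, tr(v) = 2*cos(pi*beta/20) with 1 <= beta <= 19.
The two central values (-1)^alpha I and (-1)^beta I must be the same matrix, so alpha and beta share a parity.
Counting: 6 odd alphas x 10 odd betas + 6 even alphas x 9 even betas = 60 + 54 = 114.
That is 114 components of irreducible characters, and with the reducible (abelian) component the total is 115.

115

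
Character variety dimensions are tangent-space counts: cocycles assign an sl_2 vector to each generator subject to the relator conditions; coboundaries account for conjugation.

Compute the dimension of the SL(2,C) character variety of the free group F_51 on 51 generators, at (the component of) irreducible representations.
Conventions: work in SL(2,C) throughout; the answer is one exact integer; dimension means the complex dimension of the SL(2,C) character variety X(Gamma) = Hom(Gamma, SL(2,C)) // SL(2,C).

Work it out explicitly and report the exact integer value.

Here Gamma is free of rank 51 — no relator constrains a cocycle.
Z^1(Gamma, Ad rho) = (sl_2)^51: a cocycle is a free choice of one sl_2 vector per generator, so dim Z^1 = 3*51 = 153.
Irreducibility makes the coboundary map sl_2 -> Z^1 injective (trivial centralizer), so dim B^1 = 3.
dim X = dim H^1 = dim Z^1 - dim B^1 = 153 - 3 = 150.

150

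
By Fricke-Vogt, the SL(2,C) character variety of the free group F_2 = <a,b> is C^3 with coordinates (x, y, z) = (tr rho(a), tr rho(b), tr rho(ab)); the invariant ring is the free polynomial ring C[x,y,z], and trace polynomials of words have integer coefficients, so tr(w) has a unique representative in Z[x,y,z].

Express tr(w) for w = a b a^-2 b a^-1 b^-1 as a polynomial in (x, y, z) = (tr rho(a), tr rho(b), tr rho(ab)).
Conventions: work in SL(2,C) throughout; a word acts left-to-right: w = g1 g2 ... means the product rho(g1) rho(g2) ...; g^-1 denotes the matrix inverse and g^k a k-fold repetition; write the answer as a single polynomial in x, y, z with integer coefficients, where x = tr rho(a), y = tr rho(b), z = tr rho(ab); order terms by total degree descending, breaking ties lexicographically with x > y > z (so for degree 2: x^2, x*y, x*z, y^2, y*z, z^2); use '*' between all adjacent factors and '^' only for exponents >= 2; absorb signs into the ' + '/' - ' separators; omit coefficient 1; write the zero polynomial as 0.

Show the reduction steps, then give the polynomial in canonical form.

-x^3*y^2*z + x^4*y + x^2*y^3 + 2*x^2*y*z^2 - x^3*z - x*z^3 - 4*x^2*y - y^3 - y*z^2 + 3*x*z + 3*y

tr(b^2 a) = tr(b)*tr(a b) - tr(a) = y*z - x
tr(b^2) = tr(b)*tr(b) - tr(1) = y^2 - 2
tr(b a^2 b) = tr(a)*tr(b^2 a) - tr(b^2) = x*y*z - x^2 - y^2 + 2
apply: tr(b a b a) = tr(b a)*tr(b a) - tr(1)   [split at repeated b] = z^2 - 2
tr(b a^2 b a) = tr(a)*tr(b a b a) - tr(b a b) = x*z^2 - y*z - x
apply: tr(a b a^-1 b a) = tr(b a^2 b)*tr(a) - tr(b a^2 b a) = x^2*y*z - x^3 - x*y^2 - x*z^2 + y*z + 3*x
tr(a b a) = tr(a)*tr(b a) - tr(b) = x*z - y
use: tr(b a b a b) = tr(b)*tr(a b a b) - tr(a b a) = y*z^2 - x*z - y
apply: tr(b a b a b a) = tr(a b)*tr(a b a b) - tr(a^-1 b^-1)   [split at repeated a] = z^3 - 3*z
tr(a b a^-1 b a b) = tr(b a b a b)*tr(a) - tr(b a b a b a) = x*y*z^2 - x^2*z - z^3 - x*y + 3*z
apply: tr(b^-1 a b a^-1 b a) = tr(a b a^-1 b a)*tr(b) - tr(a b a^-1 b a b) = x^2*y^2*z - x^3*y - x*y^3 - 2*x*y*z^2 + x^2*z + y^2*z + z^3 + 4*x*y - 3*z
use: tr(b a^-1 b^-1 a b a^-1) = tr(b^-1 a b a^-1 b)*tr(a) - tr(b^-1 a b a^-1 b a) = -x^2*y^2*z + x^3*y + x*y^3 + 2*x*y*z^2 - x^2*z - y^2*z - z^3 - 3*x*y + 3*z
tr(b a b^2) = tr(b)*tr(b a b) - tr(b a) = y^2*z - x*y - z
use: tr(a b^2 a^-1 b) = tr(b a b^2)*tr(a) - tr(b a b^2 a) = x*y^2*z - x^2*y - y*z^2 + y
apply: tr(b a^-1 b^-1 a b) = tr(a b^2 a^-1)*tr(b) - tr(a b^2 a^-1 b) = -x*y^2*z + x^2*y + y^3 + y*z^2 - 3*y
apply: tr(a b a^-2 b a^-1 b^-1) = tr(b a^-1 b^-1 a b a^-1)*tr(a) - tr(b a^-1 b^-1 a b) = -x^3*y^2*z + x^4*y + x^2*y^3 + 2*x^2*y*z^2 - x^3*z - x*z^3 - 4*x^2*y - y^3 - y*z^2 + 3*x*z + 3*y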